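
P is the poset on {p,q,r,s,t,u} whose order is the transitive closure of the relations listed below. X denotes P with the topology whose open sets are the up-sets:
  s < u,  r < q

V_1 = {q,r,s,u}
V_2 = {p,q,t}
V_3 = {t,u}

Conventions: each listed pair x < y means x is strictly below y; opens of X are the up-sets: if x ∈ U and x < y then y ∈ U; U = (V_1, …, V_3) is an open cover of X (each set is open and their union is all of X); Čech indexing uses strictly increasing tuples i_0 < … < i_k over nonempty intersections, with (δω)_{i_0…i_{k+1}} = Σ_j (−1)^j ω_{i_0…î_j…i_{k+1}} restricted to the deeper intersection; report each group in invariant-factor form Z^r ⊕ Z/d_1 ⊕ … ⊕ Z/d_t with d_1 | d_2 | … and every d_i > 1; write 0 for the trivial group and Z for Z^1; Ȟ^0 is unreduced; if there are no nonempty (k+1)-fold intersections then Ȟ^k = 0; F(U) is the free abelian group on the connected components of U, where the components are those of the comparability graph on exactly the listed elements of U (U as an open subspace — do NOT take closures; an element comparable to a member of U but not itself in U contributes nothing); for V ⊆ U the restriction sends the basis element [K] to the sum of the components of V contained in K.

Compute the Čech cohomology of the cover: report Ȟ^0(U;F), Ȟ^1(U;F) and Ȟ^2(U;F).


Ȟ^0 = Z^4; Ȟ^1 = 0; Ȟ^2 = 0

nonempty intersections:
  V12={q} V13={u} V23={t}
components per intersection:
  V1: {q,r} {s,u}
  V2: {p} {q} {t}
  V3: {t} {u}
  V12: {q}
  V13: {u}
  V23: {t}
C dims 7,3; δ0: rk 3, SNF 1^3
Ȟ^0: (7−3)−0=4 ⇒ Z^4
Ȟ^1: (3−0)−3=0 ⇒ 0
Ȟ^2: (0−0)−0=0 ⇒ 0


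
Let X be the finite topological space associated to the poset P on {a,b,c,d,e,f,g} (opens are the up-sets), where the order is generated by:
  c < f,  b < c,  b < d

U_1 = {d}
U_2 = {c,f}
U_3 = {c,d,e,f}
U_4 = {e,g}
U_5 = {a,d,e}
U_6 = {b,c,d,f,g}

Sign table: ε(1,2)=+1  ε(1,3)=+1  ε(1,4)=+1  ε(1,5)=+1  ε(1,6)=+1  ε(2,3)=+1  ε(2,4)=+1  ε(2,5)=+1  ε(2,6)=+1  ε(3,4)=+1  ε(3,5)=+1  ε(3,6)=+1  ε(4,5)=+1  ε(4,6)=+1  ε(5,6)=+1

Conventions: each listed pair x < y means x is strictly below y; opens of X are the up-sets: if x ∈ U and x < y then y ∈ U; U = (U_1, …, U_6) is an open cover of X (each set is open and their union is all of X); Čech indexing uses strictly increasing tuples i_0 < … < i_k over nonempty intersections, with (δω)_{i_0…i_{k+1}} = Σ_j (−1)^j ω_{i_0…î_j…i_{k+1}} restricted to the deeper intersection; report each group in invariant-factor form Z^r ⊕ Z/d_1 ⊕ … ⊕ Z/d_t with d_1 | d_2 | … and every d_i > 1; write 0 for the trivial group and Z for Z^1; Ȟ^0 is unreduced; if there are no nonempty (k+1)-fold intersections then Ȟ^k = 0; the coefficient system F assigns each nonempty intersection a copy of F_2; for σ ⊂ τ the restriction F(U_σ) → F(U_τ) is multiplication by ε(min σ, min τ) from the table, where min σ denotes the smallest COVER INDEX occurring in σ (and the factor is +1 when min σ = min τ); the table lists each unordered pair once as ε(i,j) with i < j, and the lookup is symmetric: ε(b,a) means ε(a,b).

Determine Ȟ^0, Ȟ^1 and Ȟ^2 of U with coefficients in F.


Ȟ^0(U;F) ≅ Z/2,  Ȟ^1(U;F) ≅ Z/2,  Ȟ^2(U;F) ≅ 0

nonempty intersections:
  U13={d} U15={d} U16={d} U23={c,f} U26={c,f} U34={e} U35={d,e} U36={c,d,f} U45={e} U46={g} U56={d}
  U135={d} U136={d} U156={d} U236={c,f} U345={e} U356={d}
  U1356={d}
C dims 6,11,6,1; δ0: rk_F2 5; δ1: rk_F2 5; δ2: rk_F2 1
Ȟ^0: (6−5)−0=1 ⇒ Z/2
Ȟ^1: (11−5)−5=1 ⇒ Z/2
Ȟ^2: (6−1)−5=0 ⇒ 0


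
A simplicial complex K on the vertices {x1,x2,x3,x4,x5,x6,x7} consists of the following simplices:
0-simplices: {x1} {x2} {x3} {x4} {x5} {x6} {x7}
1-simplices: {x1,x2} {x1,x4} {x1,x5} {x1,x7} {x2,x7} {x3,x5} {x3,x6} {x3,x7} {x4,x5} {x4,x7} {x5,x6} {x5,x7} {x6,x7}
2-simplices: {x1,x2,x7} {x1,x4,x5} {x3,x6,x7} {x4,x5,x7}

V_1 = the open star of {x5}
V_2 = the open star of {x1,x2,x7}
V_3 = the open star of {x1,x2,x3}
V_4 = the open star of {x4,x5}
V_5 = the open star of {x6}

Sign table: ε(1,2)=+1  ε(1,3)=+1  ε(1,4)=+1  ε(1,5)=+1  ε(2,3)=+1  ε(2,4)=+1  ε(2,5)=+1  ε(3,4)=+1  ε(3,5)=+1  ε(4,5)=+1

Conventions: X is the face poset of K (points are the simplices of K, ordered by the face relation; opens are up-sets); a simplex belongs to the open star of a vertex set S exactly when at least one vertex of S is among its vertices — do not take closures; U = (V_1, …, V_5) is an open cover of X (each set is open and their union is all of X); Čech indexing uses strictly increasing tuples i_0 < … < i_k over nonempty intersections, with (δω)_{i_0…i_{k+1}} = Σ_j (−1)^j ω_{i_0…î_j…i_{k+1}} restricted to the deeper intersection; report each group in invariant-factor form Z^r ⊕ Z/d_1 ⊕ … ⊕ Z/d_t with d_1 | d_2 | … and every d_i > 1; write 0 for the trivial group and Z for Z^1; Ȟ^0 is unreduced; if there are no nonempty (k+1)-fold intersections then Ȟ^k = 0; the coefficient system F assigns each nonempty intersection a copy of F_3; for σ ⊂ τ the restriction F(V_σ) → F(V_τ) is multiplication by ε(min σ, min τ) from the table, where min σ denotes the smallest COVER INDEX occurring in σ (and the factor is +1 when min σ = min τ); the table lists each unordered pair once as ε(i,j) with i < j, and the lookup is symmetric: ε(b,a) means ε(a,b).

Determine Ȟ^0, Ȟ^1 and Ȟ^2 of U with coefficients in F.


Ȟ^0(U;F) ≅ Z/3, Ȟ^1(U;F) ≅ Z/3 and Ȟ^2(U;F) ≅ 0

nonempty intersections:
  V1={{x5},{x1,x5},{x3,x5},{x4,x5},{x5,x6},{x5,x7},{x1,x4,x5},{x4,x5,x7}} V2={{x1},{x2},{x7},{x1,x2},{x1,x4},{x1,x5},{x1,x7},{x2,x7},{x3,x7},{x4,x7},{x5,x7},{x6,x7},{x1,x2,x7},{x1,x4,x5},{x3,x6,x7},{x4,x5,x7}} V3={{x1},{x2},{x3},{x1,x2},{x1,x4},{x1,x5},{x1,x7},{x2,x7},{x3,x5},{x3,x6},{x3,x7},{x1,x2,x7},{x1,x4,x5},{x3,x6,x7}} V4={{x4},{x5},{x1,x4},{x1,x5},{x3,x5},{x4,x5},{x4,x7},{x5,x6},{x5,x7},{x1,x4,x5},{x4,x5,x7}} V5={{x6},{x3,x6},{x5,x6},{x6,x7},{x3,x6,x7}}
  V12={{x1,x5},{x5,x7},{x1,x4,x5},{x4,x5,x7}} V13={{x1,x5},{x3,x5},{x1,x4,x5}} V14={{x5},{x1,x5},{x3,x5},{x4,x5},{x5,x6},{x5,x7},{x1,x4,x5},{x4,x5,x7}} V15={{x5,x6}} V23={{x1},{x2},{x1,x2},{x1,x4},{x1,x5},{x1,x7},{x2,x7},{x3,x7},{x1,x2,x7},{x1,x4,x5},{x3,x6,x7}} V24={{x1,x4},{x1,x5},{x4,x7},{x5,x7},{x1,x4,x5},{x4,x5,x7}} V25={{x6,x7},{x3,x6,x7}} V34={{x1,x4},{x1,x5},{x3,x5},{x1,x4,x5}} V35={{x3,x6},{x3,x6,x7}} V45={{x5,x6}}
  V123={{x1,x5},{x1,x4,x5}} V124={{x1,x5},{x5,x7},{x1,x4,x5},{x4,x5,x7}} V134={{x1,x5},{x3,x5},{x1,x4,x5}} V145={{x5,x6}} V234={{x1,x4},{x1,x5},{x1,x4,x5}} V235={{x3,x6,x7}}
  V1234={{x1,x5},{x1,x4,x5}}
C dims 5,10,6,1; δ0: rk_F3 4; δ1: rk_F3 5; δ2: rk_F3 1
Ȟ^0: (5−4)−0=1 ⇒ Z/3
Ȟ^1: (10−5)−4=1 ⇒ Z/3
Ȟ^2: (6−1)−5=0 ⇒ 0


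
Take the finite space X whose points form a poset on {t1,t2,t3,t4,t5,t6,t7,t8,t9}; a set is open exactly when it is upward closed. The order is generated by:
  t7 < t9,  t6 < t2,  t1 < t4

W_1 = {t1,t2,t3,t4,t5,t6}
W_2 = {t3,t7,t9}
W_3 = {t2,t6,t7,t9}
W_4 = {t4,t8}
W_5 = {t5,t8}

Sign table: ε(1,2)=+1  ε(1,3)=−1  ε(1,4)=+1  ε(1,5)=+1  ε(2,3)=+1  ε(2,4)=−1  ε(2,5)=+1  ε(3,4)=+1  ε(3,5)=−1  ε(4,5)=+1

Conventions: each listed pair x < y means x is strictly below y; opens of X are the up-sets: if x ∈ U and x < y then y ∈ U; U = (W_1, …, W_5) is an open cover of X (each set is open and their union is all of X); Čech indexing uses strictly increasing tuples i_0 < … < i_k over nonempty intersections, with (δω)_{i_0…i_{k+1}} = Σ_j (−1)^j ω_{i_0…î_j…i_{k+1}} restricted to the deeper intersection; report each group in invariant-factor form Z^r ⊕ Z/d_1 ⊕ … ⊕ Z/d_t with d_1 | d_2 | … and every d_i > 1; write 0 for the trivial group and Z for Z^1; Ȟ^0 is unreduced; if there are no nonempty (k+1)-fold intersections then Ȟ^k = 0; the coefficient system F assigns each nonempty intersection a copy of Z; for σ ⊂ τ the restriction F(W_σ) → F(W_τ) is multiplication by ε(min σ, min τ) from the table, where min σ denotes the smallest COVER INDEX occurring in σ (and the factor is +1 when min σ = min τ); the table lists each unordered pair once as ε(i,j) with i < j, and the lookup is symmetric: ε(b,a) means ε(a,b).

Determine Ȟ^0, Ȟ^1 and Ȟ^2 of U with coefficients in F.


nonempty overlaps:
  W12={t3} W13={t2,t6} W14={t4} W15={t5} W23={t7,t9} W45={t8}
C dims 5,6; δ0: rk 5, SNF 1^4·2
degree 0: 5−5−0 = 0 → Ȟ^0 ≅ 0
degree 1: 6−0−5 = 1 plus torsion [2] → Ȟ^1 ≅ Z ⊕ Z/2
degree 2: 0−0−0 = 0 → Ȟ^2 ≅ 0

Ȟ^0 ≅ 0, Ȟ^1 ≅ Z ⊕ Z/2, Ȟ^2 ≅ 0


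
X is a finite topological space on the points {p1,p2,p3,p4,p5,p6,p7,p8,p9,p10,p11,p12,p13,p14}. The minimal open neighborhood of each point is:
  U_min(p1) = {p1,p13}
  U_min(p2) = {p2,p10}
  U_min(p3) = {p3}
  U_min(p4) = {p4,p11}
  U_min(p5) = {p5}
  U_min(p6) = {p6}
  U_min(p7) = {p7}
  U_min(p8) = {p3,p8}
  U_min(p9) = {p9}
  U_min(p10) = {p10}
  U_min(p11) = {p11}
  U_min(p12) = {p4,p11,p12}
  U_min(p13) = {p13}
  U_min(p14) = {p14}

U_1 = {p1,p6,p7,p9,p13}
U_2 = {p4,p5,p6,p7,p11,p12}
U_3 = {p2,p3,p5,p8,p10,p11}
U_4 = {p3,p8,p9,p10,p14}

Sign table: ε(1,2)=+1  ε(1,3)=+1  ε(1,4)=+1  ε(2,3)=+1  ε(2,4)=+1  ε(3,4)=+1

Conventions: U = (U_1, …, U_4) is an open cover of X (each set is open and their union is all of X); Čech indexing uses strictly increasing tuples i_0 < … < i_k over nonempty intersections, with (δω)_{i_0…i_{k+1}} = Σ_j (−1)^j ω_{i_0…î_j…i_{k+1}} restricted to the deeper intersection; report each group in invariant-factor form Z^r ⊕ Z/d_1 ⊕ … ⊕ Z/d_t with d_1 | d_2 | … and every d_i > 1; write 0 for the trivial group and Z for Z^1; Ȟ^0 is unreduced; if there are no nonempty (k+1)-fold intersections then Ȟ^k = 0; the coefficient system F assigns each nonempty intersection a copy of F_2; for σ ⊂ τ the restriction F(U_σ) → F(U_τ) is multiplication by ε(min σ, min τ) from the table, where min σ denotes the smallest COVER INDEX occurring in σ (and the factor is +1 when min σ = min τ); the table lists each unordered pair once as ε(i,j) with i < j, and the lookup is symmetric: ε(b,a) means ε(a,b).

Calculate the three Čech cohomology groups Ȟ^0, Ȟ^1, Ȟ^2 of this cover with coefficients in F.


Ȟ^0(U;F) ≅ Z/2, Ȟ^1(U;F) ≅ Z/2 and Ȟ^2(U;F) ≅ 0

cover nerve:
  U12={p6,p7} U14={p9} U23={p5,p11} U34={p3,p8,p10}
C dims 4,4; δ0: rk_F2 3
Ȟ^0: (4−3)−0=1 ⇒ Z/2
Ȟ^1: (4−0)−3=1 ⇒ Z/2
Ȟ^2: (0−0)−0=0 ⇒ 0


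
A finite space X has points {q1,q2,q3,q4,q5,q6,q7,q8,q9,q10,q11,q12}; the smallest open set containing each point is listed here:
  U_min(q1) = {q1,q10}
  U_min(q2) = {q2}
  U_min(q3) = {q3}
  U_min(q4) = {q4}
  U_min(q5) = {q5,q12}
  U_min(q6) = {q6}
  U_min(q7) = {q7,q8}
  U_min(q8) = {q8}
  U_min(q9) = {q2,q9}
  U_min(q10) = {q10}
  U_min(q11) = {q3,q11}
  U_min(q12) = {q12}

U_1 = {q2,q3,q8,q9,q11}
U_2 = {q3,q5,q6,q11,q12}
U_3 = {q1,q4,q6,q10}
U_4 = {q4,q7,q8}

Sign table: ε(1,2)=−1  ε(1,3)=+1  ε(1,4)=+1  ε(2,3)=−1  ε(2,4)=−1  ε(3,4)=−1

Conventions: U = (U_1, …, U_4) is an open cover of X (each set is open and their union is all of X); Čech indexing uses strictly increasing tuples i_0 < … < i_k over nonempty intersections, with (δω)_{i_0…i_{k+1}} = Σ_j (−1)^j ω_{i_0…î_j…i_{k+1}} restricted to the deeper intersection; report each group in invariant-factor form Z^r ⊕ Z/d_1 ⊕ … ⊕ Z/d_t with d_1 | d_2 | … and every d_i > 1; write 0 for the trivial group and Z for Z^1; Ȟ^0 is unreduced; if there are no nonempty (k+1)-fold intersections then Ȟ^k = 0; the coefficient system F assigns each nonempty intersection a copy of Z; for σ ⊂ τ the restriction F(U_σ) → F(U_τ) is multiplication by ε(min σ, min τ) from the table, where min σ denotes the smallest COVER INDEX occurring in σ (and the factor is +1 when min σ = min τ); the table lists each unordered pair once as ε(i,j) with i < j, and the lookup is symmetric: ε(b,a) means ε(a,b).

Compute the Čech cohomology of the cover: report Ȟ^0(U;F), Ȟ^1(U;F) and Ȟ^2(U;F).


Ȟ^0 ≅ 0,  Ȟ^1 ≅ Z/2,  Ȟ^2 ≅ 0

intersection data:
  U12={q3,q11} U14={q8} U23={q6} U34={q4}
C dims 4,4; δ0: rk 4, SNF 1^3·2
Ȟ^0 = (4 − 4) − 0 = 0, so Ȟ^0 ≅ 0
Ȟ^1 = (4 − 0) − 4 = 0 plus torsion [2], so Ȟ^1 ≅ Z/2
Ȟ^2 = (0 − 0) − 0 = 0, so Ȟ^2 ≅ 0


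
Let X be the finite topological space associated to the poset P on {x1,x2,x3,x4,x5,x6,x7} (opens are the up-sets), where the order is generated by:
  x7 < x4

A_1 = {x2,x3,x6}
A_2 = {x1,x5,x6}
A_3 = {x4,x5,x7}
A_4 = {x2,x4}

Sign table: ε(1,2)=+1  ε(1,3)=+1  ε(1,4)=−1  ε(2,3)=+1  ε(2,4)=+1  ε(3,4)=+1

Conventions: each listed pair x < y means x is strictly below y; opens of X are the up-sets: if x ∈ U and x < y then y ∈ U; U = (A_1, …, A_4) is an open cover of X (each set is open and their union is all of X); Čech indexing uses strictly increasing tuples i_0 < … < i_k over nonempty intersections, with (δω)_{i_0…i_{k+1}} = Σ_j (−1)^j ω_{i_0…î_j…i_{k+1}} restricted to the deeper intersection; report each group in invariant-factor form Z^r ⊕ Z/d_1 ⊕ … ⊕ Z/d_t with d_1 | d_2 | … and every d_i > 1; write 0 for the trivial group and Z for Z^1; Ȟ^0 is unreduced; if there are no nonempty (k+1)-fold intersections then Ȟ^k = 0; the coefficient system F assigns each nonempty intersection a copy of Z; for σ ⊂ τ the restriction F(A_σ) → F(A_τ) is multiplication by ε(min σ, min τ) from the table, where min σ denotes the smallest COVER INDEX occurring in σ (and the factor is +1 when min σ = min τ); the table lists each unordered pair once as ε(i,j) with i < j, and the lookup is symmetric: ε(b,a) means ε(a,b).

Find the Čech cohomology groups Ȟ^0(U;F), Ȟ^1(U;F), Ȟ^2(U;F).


Ȟ^0 ≅ 0; Ȟ^1 ≅ Z/2; Ȟ^2 ≅ 0

nonempty overlaps:
  A12={x6} A14={x2} A23={x5} A34={x4}
C dims 4,4; δ0: rk 4, SNF 1^3·2
degree 0: 4−4−0 = 0 → Ȟ^0 ≅ 0
degree 1: 4−0−4 = 0 plus torsion [2] → Ȟ^1 ≅ Z/2
degree 2: 0−0−0 = 0 → Ȟ^2 ≅ 0


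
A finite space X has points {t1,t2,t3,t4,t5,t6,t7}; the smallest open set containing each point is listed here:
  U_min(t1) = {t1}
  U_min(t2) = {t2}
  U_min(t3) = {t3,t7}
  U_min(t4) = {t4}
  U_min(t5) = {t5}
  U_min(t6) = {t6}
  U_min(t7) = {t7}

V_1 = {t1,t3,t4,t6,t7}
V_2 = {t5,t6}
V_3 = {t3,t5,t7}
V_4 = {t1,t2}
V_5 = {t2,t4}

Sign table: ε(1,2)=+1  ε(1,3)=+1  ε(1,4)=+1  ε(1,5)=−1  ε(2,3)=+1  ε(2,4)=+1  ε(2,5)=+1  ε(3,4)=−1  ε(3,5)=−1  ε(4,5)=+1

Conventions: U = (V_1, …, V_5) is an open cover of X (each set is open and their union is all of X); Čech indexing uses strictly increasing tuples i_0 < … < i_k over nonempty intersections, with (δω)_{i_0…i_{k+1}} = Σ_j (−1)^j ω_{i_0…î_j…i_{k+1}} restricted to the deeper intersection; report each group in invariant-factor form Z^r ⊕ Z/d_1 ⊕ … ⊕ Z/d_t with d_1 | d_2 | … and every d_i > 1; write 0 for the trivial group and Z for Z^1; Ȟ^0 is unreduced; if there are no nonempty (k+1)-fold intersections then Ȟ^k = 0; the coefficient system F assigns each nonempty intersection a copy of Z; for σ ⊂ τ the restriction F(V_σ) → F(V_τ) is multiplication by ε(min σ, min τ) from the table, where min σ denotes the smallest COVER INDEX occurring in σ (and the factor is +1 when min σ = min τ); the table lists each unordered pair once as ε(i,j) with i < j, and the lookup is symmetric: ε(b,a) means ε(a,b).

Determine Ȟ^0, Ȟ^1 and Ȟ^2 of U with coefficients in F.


nerve of the cover:
  V12={t6} V13={t3,t7} V14={t1} V15={t4} V23={t5} V45={t2}
C dims 5,6; δ0: rk 5, SNF 1^4·2
Ȟ^0 = (5 − 5) − 0 = 0, so Ȟ^0 ≅ 0
Ȟ^1 = (6 − 0) − 5 = 1 plus torsion [2], so Ȟ^1 ≅ Z ⊕ Z/2
Ȟ^2 = (0 − 0) − 0 = 0, so Ȟ^2 ≅ 0

Ȟ^0 = 0,  Ȟ^1 = Z ⊕ Z/2,  Ȟ^2 = 0


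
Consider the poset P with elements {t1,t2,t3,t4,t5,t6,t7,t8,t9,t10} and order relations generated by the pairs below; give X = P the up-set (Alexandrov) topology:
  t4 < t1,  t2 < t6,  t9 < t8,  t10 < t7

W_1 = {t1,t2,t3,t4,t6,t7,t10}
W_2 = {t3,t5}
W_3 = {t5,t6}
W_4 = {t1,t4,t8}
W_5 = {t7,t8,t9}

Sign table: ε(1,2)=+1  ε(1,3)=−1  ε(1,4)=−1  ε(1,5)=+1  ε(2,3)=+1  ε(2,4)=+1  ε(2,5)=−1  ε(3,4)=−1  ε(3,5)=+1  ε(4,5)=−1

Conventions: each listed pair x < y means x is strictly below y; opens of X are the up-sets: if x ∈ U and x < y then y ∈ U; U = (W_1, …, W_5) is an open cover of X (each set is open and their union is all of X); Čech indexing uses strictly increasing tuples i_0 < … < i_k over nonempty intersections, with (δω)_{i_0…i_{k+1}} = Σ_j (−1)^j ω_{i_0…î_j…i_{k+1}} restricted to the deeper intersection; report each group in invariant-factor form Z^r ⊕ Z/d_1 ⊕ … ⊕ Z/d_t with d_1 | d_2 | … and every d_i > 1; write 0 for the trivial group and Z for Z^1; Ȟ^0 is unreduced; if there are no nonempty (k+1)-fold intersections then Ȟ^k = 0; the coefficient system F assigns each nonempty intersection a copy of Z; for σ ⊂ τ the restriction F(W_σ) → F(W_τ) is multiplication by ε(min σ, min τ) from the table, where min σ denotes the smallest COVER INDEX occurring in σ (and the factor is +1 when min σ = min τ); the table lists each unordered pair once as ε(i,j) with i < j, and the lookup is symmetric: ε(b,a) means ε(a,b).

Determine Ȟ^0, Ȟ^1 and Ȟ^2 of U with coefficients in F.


intersection data:
  W12={t3} W13={t6} W14={t1,t4} W15={t7} W23={t5} W45={t8}
C dims 5,6; δ0: rk 5, SNF 1^4·2
Ȟ^0 = (5 − 5) − 0 = 0, so Ȟ^0 ≅ 0
Ȟ^1 = (6 − 0) − 5 = 1 plus torsion [2], so Ȟ^1 ≅ Z ⊕ Z/2
Ȟ^2 = (0 − 0) − 0 = 0, so Ȟ^2 ≅ 0

Ȟ^0(U;F) ≅ 0, Ȟ^1(U;F) ≅ Z ⊕ Z/2 and Ȟ^2(U;F) ≅ 0


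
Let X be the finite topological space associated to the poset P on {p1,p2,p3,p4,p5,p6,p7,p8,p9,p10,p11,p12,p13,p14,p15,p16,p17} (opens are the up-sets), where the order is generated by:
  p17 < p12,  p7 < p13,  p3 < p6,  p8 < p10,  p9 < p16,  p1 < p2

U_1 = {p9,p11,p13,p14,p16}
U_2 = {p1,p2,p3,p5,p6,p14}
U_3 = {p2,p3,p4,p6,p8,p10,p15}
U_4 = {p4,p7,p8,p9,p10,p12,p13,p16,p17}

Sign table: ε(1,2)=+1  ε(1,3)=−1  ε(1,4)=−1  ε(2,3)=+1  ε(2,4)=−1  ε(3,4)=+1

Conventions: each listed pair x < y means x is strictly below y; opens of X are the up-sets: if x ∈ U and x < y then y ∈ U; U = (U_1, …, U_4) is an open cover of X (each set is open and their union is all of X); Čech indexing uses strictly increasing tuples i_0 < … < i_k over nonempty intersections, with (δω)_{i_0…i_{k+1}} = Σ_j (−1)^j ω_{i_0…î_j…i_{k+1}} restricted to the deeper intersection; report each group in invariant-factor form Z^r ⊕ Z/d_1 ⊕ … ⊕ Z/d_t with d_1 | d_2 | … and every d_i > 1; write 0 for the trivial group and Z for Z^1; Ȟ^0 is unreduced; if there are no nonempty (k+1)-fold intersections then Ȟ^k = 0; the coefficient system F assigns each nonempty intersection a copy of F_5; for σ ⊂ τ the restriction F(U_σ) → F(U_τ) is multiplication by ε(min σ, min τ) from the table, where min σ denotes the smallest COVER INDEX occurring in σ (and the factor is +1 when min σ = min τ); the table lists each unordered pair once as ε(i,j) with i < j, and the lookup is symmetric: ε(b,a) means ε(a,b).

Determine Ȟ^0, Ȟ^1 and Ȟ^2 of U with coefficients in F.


nerve of the cover:
  U12={p14} U14={p9,p13,p16} U23={p2,p3,p6} U34={p4,p8,p10}
C dims 4,4; δ0: rk_F5 4
Ȟ^0 = (4 − 4) − 0 = 0, so Ȟ^0 ≅ 0
Ȟ^1 = (4 − 0) − 4 = 0, so Ȟ^1 ≅ 0
Ȟ^2 = (0 − 0) − 0 = 0, so Ȟ^2 ≅ 0

Ȟ^0 ≅ 0, Ȟ^1 ≅ 0 and Ȟ^2 ≅ 0


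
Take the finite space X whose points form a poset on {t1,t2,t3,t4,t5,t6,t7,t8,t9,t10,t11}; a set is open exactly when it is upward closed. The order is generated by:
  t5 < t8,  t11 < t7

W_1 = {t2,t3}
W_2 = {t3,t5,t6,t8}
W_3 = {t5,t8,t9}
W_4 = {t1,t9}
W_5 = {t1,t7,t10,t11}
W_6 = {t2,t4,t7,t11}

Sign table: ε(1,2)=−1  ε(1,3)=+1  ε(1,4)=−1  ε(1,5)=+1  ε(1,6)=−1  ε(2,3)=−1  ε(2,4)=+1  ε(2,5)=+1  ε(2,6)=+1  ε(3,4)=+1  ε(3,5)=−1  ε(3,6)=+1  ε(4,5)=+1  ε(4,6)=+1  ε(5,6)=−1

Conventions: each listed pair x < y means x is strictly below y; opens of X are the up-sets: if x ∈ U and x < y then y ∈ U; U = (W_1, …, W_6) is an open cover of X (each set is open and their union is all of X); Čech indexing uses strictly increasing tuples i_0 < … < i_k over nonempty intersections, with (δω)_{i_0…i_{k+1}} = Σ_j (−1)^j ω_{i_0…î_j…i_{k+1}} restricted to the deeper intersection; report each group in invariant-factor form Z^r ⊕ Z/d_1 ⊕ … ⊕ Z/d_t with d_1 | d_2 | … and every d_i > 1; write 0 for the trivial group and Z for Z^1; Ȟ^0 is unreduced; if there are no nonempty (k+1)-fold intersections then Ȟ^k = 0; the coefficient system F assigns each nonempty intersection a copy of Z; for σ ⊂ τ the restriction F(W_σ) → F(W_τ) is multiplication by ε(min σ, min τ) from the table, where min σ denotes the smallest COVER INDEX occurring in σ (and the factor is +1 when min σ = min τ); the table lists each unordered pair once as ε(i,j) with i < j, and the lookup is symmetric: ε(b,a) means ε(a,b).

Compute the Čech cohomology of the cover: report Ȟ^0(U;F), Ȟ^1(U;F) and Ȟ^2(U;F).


nerve simplices:
  W12={t3} W16={t2} W23={t5,t8} W34={t9} W45={t1} W56={t7,t11}
C dims 6,6; δ0: rk 5, SNF 1^5
degree 0: 6−5−0 = 1 → Ȟ^0 ≅ Z
degree 1: 6−0−5 = 1 → Ȟ^1 ≅ Z
degree 2: 0−0−0 = 0 → Ȟ^2 ≅ 0

Ȟ^0 ≅ Z; Ȟ^1 ≅ Z; Ȟ^2 ≅ 0


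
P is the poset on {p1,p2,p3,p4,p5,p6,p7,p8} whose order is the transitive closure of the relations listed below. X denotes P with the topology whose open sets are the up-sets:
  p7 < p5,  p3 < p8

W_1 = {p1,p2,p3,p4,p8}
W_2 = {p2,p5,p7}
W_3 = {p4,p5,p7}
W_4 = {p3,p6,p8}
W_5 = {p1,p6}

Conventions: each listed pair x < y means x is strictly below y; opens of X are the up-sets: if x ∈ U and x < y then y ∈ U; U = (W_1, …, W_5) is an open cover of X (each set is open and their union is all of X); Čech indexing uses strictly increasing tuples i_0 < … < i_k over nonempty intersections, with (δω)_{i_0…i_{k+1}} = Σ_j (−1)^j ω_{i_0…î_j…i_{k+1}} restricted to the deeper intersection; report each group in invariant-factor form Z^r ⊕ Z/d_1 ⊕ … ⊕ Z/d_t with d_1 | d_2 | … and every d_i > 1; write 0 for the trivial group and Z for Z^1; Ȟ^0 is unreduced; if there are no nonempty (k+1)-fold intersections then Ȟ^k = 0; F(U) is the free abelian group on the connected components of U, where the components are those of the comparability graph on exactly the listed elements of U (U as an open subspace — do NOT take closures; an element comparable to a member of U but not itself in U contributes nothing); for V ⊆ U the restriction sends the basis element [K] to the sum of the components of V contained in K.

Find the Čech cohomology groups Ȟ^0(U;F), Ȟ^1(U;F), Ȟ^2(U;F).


nerve simplices:
  W12={p2} W13={p4} W14={p3,p8} W15={p1} W23={p5,p7} W45={p6}
components per intersection:
  W1: {p1} {p2} {p3,p8} {p4}
  W2: {p2} {p5,p7}
  W3: {p4} {p5,p7}
  W4: {p3,p8} {p6}
  W5: {p1} {p6}
  W12: {p2}
  W13: {p4}
  W14: {p3,p8}
  W15: {p1}
  W23: {p5,p7}
  W45: {p6}
C dims 12,6; δ0: rk 6, SNF 1^6
degree 0: 12−6−0 = 6 → Ȟ^0 ≅ Z^6
degree 1: 6−0−6 = 0 → Ȟ^1 ≅ 0
degree 2: 0−0−0 = 0 → Ȟ^2 ≅ 0

Ȟ^0 = Z^6, Ȟ^1 = 0, Ȟ^2 = 0


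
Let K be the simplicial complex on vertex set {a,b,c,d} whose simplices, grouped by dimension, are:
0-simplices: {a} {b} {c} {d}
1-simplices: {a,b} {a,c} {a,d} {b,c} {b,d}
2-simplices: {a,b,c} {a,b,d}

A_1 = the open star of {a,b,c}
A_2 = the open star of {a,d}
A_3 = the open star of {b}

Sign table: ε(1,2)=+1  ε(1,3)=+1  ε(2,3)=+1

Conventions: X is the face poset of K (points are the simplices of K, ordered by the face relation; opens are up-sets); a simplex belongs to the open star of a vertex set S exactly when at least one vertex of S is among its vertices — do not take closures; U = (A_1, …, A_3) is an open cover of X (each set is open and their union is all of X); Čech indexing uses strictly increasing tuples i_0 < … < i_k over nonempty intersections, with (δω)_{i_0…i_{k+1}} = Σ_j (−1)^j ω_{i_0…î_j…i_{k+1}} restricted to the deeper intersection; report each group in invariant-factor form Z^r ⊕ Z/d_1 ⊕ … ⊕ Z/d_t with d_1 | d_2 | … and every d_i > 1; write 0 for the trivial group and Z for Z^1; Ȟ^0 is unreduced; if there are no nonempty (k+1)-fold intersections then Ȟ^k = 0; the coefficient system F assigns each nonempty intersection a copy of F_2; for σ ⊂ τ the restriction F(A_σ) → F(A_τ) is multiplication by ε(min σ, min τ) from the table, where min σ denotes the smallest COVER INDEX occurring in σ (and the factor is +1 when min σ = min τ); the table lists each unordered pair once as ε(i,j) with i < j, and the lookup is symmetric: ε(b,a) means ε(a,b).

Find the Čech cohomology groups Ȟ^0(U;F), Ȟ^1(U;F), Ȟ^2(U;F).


Ȟ^0(U;F) ≅ Z/2,  Ȟ^1(U;F) ≅ 0,  Ȟ^2(U;F) ≅ 0

nerve of the cover:
  A1={{a},{b},{c},{a,b},{a,c},{a,d},{b,c},{b,d},{a,b,c},{a,b,d}} A2={{a},{d},{a,b},{a,c},{a,d},{b,d},{a,b,c},{a,b,d}} A3={{b},{a,b},{b,c},{b,d},{a,b,c},{a,b,d}}
  A12={{a},{a,b},{a,c},{a,d},{b,d},{a,b,c},{a,b,d}} A13={{b},{a,b},{b,c},{b,d},{a,b,c},{a,b,d}} A23={{a,b},{b,d},{a,b,c},{a,b,d}}
  A123={{a,b},{b,d},{a,b,c},{a,b,d}}
C dims 3,3,1; δ0: rk_F2 2; δ1: rk_F2 1
Ȟ^0 = (3 − 2) − 0 = 1, so Ȟ^0 ≅ Z/2
Ȟ^1 = (3 − 1) − 2 = 0, so Ȟ^1 ≅ 0
Ȟ^2 = (1 − 0) − 1 = 0, so Ȟ^2 ≅ 0


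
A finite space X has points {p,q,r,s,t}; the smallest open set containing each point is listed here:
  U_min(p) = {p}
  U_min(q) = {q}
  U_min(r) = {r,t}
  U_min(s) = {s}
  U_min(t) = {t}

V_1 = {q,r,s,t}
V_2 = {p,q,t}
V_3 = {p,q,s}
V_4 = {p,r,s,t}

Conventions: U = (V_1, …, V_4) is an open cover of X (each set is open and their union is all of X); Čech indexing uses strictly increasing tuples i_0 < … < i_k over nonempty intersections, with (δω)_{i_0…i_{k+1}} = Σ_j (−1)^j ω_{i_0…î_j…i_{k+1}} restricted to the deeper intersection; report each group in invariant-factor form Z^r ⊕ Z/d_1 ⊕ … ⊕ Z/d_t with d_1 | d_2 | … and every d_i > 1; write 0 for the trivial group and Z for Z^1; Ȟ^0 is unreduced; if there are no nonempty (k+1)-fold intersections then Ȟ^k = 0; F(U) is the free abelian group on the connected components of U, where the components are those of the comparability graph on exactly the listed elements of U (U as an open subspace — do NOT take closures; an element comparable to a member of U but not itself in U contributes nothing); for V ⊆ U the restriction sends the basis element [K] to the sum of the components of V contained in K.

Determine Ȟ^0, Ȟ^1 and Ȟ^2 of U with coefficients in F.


cover nerve:
  V12={q,t} V13={q,s} V14={r,s,t} V23={p,q} V24={p,t} V34={p,s}
  V123={q} V124={t} V134={s} V234={p}
components per intersection:
  V1: {q} {r,t} {s}
  V2: {p} {q} {t}
  V3: {p} {q} {s}
  V4: {p} {r,t} {s}
  V12: {q} {t}
  V13: {q} {s}
  V14: {r,t} {s}
  V23: {p} {q}
  V24: {p} {t}
  V34: {p} {s}
  V123: {q}
  V124: {t}
  V134: {s}
  V234: {p}
C dims 12,12,4; δ0: rk 8, SNF 1^8; δ1: rk 4, SNF 1^4
Ȟ^0: (12−8)−0=4 ⇒ Z^4
Ȟ^1: (12−4)−8=0 ⇒ 0
Ȟ^2: (4−0)−4=0 ⇒ 0

Ȟ^0 ≅ Z^4, Ȟ^1 ≅ 0 and Ȟ^2 ≅ 0


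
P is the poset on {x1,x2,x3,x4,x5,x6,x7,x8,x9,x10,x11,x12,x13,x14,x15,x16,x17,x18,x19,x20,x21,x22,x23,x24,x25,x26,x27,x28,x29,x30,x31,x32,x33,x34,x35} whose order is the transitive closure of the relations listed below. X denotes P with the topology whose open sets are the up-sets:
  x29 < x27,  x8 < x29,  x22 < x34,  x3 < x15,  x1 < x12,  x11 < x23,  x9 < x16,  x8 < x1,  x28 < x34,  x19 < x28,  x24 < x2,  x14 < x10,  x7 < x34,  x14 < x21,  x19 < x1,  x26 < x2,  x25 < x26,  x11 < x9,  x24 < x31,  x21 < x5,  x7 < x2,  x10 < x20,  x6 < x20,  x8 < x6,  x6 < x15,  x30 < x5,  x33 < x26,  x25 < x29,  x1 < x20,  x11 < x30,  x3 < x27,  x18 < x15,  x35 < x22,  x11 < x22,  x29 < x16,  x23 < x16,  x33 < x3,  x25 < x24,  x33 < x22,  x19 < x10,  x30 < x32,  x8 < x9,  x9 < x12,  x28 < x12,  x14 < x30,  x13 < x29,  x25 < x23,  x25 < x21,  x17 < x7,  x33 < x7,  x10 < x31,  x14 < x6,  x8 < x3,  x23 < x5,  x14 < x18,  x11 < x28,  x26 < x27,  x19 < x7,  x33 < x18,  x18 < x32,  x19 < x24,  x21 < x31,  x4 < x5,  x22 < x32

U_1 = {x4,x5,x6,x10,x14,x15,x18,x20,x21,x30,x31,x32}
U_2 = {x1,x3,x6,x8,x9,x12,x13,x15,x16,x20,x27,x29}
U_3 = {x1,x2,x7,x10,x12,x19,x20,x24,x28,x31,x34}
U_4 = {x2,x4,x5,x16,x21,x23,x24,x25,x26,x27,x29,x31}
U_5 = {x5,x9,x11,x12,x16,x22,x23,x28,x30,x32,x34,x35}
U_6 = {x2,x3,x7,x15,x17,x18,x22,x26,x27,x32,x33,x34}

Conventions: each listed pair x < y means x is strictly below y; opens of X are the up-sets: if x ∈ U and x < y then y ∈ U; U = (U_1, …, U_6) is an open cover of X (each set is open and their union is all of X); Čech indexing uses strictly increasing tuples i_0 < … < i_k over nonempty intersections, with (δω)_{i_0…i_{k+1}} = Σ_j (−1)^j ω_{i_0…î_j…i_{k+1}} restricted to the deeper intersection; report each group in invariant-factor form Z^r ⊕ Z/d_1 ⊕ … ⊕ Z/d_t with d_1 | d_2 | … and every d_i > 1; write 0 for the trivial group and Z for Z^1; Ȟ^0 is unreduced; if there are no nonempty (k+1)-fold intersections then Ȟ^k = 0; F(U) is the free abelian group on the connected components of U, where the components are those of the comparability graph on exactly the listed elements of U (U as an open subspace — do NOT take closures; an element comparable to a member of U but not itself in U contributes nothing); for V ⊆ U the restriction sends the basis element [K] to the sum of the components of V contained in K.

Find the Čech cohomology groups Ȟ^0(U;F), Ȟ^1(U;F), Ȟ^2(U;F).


Ȟ^0(U;F) ≅ Z, Ȟ^1(U;F) ≅ 0 and Ȟ^2(U;F) ≅ Z/2

nonempty intersections:
  U12={x6,x15,x20} U13={x10,x20,x31} U14={x4,x5,x21,x31} U15={x5,x30,x32} U16={x15,x18,x32} U23={x1,x12,x20} U24={x16,x27,x29} U25={x9,x12,x16} U26={x3,x15,x27} U34={x2,x24,x31} U35={x12,x28,x34} U36={x2,x7,x34} U45={x5,x16,x23} U46={x2,x26,x27} U56={x22,x32,x34}
  U123={x20} U126={x15} U134={x31} U145={x5} U156={x32} U235={x12} U245={x16} U246={x27} U346={x2} U356={x34}
components per intersection:
  U1: {x4,x5,x6,x10,x14,x15,x18,x20,x21,x30,x31,x32}
  U2: {x1,x3,x6,x8,x9,x12,x13,x15,x16,x20,x27,x29}
  U3: {x1,x2,x7,x10,x12,x19,x20,x24,x28,x31,x34}
  U4: {x2,x4,x5,x16,x21,x23,x24,x25,x26,x27,x29,x31}
  U5: {x5,x9,x11,x12,x16,x22,x23,x28,x30,x32,x34,x35}
  U6: {x2,x3,x7,x15,x17,x18,x22,x26,x27,x32,x33,x34}
  U12: {x6,x15,x20}
  U13: {x10,x20,x31}
  U14: {x4,x5,x21,x31}
  U15: {x5,x30,x32}
  U16: {x15,x18,x32}
  U23: {x1,x12,x20}
  U24: {x16,x27,x29}
  U25: {x9,x12,x16}
  U26: {x3,x15,x27}
  U34: {x2,x24,x31}
  U35: {x12,x28,x34}
  U36: {x2,x7,x34}
  U45: {x5,x16,x23}
  U46: {x2,x26,x27}
  U56: {x22,x32,x34}
  U123: {x20}
  U126: {x15}
  U134: {x31}
  U145: {x5}
  U156: {x32}
  U235: {x12}
  U245: {x16}
  U246: {x27}
  U346: {x2}
  U356: {x34}
C dims 6,15,10; δ0: rk 5, SNF 1^5; δ1: rk 10, SNF 1^9·2
Ȟ^0: (6−5)−0=1 ⇒ Z
Ȟ^1: (15−10)−5=0 ⇒ 0
Ȟ^2: (10−0)−10=0 plus torsion [2] ⇒ Z/2


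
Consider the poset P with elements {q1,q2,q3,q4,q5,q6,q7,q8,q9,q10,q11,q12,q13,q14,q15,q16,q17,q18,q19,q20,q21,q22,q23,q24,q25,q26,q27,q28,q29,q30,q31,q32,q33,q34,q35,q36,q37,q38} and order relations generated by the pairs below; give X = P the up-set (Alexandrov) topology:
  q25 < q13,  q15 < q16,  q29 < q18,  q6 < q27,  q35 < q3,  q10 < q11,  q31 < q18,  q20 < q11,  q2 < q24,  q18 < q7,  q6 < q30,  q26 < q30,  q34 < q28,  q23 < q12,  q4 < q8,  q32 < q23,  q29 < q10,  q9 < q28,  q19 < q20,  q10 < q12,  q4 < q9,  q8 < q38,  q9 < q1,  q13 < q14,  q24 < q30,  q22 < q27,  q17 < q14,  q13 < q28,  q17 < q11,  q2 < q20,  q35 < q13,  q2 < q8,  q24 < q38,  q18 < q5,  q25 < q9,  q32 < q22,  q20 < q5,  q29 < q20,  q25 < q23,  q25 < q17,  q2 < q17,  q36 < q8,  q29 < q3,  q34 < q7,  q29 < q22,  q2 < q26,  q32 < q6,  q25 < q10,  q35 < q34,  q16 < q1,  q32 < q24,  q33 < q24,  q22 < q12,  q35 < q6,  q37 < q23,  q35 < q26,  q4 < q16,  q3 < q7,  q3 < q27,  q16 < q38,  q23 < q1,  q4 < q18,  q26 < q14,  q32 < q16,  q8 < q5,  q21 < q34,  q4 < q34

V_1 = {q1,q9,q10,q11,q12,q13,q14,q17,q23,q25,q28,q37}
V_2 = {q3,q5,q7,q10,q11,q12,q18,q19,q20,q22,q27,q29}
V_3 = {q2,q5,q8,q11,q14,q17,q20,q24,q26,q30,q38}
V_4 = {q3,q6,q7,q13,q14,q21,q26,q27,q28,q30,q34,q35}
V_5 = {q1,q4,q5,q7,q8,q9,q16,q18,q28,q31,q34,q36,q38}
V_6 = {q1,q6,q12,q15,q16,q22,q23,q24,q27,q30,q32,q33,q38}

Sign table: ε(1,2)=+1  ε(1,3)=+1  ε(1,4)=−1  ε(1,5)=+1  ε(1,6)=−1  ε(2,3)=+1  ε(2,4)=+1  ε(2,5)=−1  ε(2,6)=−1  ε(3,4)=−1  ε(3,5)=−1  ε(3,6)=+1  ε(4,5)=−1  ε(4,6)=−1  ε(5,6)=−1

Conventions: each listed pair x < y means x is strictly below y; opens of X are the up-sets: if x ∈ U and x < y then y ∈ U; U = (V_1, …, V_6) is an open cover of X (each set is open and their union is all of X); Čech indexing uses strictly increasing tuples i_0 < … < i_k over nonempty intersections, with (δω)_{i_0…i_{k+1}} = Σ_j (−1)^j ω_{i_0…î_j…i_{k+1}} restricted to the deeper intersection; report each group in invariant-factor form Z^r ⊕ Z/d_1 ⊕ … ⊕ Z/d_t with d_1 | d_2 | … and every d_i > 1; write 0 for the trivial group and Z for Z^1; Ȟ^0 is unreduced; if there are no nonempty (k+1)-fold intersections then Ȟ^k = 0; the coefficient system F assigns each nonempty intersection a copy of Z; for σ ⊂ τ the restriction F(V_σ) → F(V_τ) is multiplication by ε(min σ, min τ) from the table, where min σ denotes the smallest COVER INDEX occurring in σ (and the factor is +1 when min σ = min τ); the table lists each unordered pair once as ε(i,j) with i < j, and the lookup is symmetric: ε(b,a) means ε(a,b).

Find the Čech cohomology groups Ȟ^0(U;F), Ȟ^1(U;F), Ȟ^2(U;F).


nonempty overlaps:
  V12={q10,q11,q12} V13={q11,q14,q17} V14={q13,q14,q28} V15={q1,q9,q28} V16={q1,q12,q23} V23={q5,q11,q20} V24={q3,q7,q27} V25={q5,q7,q18} V26={q12,q22,q27} V34={q14,q26,q30} V35={q5,q8,q38} V36={q24,q30,q38} V45={q7,q28,q34} V46={q6,q27,q30} V56={q1,q16,q38}
  V123={q11} V126={q12} V134={q14} V145={q28} V156={q1} V235={q5} V245={q7} V246={q27} V346={q30} V356={q38}
C dims 6,15,10; δ0: rk 6, SNF 1^5·2; δ1: rk 9, SNF 1^9
degree 0: 6−6−0 = 0 → Ȟ^0 ≅ 0
degree 1: 15−9−6 = 0 plus torsion [2] → Ȟ^1 ≅ Z/2
degree 2: 10−0−9 = 1 → Ȟ^2 ≅ Z

Ȟ^0(U;F) ≅ 0, Ȟ^1(U;F) ≅ Z/2 and Ȟ^2(U;F) ≅ Z


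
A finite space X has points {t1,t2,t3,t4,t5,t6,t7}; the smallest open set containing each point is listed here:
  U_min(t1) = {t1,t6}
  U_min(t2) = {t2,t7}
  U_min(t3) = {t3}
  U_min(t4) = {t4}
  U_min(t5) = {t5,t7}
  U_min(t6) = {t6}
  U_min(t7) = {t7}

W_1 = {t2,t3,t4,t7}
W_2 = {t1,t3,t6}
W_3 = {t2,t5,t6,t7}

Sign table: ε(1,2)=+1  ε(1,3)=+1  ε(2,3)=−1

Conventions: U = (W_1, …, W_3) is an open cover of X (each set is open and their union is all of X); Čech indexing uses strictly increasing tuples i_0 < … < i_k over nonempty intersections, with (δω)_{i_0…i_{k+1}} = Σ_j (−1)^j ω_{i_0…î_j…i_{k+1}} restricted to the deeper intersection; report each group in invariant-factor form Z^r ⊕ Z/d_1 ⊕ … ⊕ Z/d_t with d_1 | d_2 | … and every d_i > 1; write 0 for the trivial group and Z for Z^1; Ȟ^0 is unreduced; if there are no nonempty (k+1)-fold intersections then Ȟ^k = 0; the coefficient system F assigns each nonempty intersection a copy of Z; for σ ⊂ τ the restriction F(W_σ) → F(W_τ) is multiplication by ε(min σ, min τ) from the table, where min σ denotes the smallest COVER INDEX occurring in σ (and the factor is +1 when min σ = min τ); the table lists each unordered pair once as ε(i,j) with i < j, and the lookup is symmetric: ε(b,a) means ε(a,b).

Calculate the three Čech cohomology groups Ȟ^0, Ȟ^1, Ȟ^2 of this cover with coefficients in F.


Ȟ^0 ≅ 0; Ȟ^1 ≅ Z/2; Ȟ^2 ≅ 0

nerve simplices:
  W12={t3} W13={t2,t7} W23={t6}
C dims 3,3; δ0: rk 3, SNF 1^2·2
degree 0: 3−3−0 = 0 → Ȟ^0 ≅ 0
degree 1: 3−0−3 = 0 plus torsion [2] → Ȟ^1 ≅ Z/2
degree 2: 0−0−0 = 0 → Ȟ^2 ≅ 0


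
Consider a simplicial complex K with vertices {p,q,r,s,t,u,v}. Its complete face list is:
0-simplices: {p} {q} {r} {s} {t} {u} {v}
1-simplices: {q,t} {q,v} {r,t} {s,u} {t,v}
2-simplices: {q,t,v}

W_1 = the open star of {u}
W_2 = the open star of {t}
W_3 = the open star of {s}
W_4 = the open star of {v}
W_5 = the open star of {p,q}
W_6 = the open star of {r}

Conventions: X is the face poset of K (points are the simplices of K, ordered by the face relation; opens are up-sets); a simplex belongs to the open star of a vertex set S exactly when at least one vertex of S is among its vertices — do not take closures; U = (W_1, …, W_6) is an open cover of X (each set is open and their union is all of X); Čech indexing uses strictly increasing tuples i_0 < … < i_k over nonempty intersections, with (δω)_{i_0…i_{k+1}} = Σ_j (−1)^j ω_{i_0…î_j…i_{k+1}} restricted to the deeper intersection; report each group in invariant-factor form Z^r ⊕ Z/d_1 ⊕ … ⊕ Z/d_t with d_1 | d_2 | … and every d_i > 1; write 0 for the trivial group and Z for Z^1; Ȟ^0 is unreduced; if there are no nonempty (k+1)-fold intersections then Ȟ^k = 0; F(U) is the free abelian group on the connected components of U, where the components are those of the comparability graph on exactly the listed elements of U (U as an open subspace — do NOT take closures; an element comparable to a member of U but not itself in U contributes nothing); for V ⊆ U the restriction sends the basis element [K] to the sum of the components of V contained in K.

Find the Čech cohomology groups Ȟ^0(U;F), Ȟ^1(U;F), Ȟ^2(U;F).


nerve simplices:
  W1={{u},{s,u}} W2={{t},{q,t},{r,t},{t,v},{q,t,v}} W3={{s},{s,u}} W4={{v},{q,v},{t,v},{q,t,v}} W5={{p},{q},{q,t},{q,v},{q,t,v}} W6={{r},{r,t}}
  W13={{s,u}} W24={{t,v},{q,t,v}} W25={{q,t},{q,t,v}} W26={{r,t}} W45={{q,v},{q,t,v}}
  W245={{q,t,v}}
components per intersection:
  W1: {{u},{s,u}}
  W2: {{t},{q,t},{r,t},{t,v},{q,t,v}}
  W3: {{s},{s,u}}
  W4: {{v},{q,v},{t,v},{q,t,v}}
  W5: {{p}} {{q},{q,t},{q,v},{q,t,v}}
  W6: {{r},{r,t}}
  W13: {{s,u}}
  W24: {{t,v},{q,t,v}}
  W25: {{q,t},{q,t,v}}
  W26: {{r,t}}
  W45: {{q,v},{q,t,v}}
  W245: {{q,t,v}}
C dims 7,5,1; δ0: rk 4, SNF 1^4; δ1: rk 1, SNF 1^1
degree 0: 7−4−0 = 3 → Ȟ^0 ≅ Z^3
degree 1: 5−1−4 = 0 → Ȟ^1 ≅ 0
degree 2: 1−0−1 = 0 → Ȟ^2 ≅ 0

Ȟ^0 ≅ Z^3,  Ȟ^1 ≅ 0,  Ȟ^2 ≅ 0


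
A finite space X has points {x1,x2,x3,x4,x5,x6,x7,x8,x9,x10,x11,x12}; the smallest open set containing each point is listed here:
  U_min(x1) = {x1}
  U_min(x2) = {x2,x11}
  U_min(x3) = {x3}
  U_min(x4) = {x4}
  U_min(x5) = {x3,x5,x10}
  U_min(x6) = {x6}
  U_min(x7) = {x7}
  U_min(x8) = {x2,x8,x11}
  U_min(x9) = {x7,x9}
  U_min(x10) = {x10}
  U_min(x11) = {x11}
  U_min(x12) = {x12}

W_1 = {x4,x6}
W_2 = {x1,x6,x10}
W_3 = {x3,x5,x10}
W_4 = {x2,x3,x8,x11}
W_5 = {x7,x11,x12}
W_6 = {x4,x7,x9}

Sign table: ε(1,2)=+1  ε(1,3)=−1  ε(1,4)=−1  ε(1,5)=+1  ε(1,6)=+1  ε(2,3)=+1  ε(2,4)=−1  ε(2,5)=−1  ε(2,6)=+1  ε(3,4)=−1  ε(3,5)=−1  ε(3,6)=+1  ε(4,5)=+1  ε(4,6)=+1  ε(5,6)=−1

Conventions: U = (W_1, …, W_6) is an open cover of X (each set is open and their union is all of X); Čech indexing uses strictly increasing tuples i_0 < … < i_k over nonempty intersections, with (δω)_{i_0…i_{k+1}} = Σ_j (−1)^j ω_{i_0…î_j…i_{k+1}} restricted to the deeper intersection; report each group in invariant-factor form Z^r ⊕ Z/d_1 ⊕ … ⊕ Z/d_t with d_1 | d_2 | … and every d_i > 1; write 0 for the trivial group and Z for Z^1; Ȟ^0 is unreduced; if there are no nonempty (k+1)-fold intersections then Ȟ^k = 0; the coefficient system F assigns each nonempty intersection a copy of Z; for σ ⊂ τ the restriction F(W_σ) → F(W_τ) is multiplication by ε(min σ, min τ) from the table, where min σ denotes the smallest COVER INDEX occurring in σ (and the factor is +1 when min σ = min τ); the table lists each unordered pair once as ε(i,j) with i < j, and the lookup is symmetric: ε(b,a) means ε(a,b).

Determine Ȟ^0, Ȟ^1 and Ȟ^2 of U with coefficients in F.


Ȟ^0(U;F) ≅ Z, Ȟ^1(U;F) ≅ Z and Ȟ^2(U;F) ≅ 0

cover nerve:
  W12={x6} W16={x4} W23={x10} W34={x3} W45={x11} W56={x7}
C dims 6,6; δ0: rk 5, SNF 1^5
Ȟ^0: (6−5)−0=1 ⇒ Z
Ȟ^1: (6−0)−5=1 ⇒ Z
Ȟ^2: (0−0)−0=0 ⇒ 0
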